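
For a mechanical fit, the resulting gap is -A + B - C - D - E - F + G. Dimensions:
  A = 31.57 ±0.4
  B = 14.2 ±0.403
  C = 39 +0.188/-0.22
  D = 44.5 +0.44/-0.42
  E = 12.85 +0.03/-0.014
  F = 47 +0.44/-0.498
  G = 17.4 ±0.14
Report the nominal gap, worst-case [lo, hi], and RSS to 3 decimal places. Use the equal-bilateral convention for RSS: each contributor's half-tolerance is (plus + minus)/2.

Stack each dimension's contribution:
  -A: nom -31.570 → Σnom=-31.570; wc +0.400/-0.400 → slack +0.400/-0.400; half-tol=0.400, Σhalf²=0.160000
  +B: nom +14.200 → Σnom=-17.370; wc +0.403/-0.403 → slack +0.803/-0.803; half-tol=0.403, Σhalf²=0.322409
  -C: nom -39.000 → Σnom=-56.370; wc +0.220/-0.188 → slack +1.023/-0.991; half-tol=0.204, Σhalf²=0.364025
  -D: nom -44.500 → Σnom=-100.870; wc +0.420/-0.440 → slack +1.443/-1.431; half-tol=0.430, Σhalf²=0.548925
  -E: nom -12.850 → Σnom=-113.720; wc +0.014/-0.030 → slack +1.457/-1.461; half-tol=0.022, Σhalf²=0.549409
  -F: nom -47.000 → Σnom=-160.720; wc +0.498/-0.440 → slack +1.955/-1.901; half-tol=0.469, Σhalf²=0.769370
  +G: nom +17.400 → Σnom=-143.320; wc +0.140/-0.140 → slack +2.095/-2.041; half-tol=0.140, Σhalf²=0.788970
Nominal = -143.320. Worst-case = [-143.320 - 2.041, -143.320 + 2.095] = [-145.361, -141.225]. RSS = √0.788970 = 0.888.

nominal=-143.320 wc=[-145.361,-141.225] rss=0.888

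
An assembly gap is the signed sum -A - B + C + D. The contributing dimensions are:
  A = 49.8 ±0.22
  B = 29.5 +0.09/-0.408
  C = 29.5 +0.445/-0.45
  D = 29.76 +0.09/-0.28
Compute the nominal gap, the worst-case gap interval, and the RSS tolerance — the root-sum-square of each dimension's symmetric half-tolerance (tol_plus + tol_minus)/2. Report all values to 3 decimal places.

Stack each dimension's contribution:
  -A: nom -49.800 → Σnom=-49.800; wc +0.220/-0.220 → slack +0.220/-0.220; half-tol=0.220, Σhalf²=0.048400
  -B: nom -29.500 → Σnom=-79.300; wc +0.408/-0.090 → slack +0.628/-0.310; half-tol=0.249, Σhalf²=0.110401
  +C: nom +29.500 → Σnom=-49.800; wc +0.445/-0.450 → slack +1.073/-0.760; half-tol=0.448, Σhalf²=0.310657
  +D: nom +29.760 → Σnom=-20.040; wc +0.090/-0.280 → slack +1.163/-1.040; half-tol=0.185, Σhalf²=0.344882
Nominal = -20.040. Worst-case = [-20.040 - 1.040, -20.040 + 1.163] = [-21.080, -18.877]. RSS = √0.344882 = 0.587.

nominal=-20.040 wc=[-21.080,-18.877] rss=0.587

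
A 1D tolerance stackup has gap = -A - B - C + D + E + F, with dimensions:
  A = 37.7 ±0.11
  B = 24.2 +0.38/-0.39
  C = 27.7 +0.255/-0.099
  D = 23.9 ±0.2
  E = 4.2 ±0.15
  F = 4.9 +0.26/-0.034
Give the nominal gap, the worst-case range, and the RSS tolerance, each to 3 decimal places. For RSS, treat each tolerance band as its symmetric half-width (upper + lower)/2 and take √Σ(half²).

nominal=-56.600 wc=[-57.729,-55.391] rss=0.525

Stack each dimension's contribution:
  -A: nom -37.700 → Σnom=-37.700; wc +0.110/-0.110 → slack +0.110/-0.110; half-tol=0.110, Σhalf²=0.012100
  -B: nom -24.200 → Σnom=-61.900; wc +0.390/-0.380 → slack +0.500/-0.490; half-tol=0.385, Σhalf²=0.160325
  -C: nom -27.700 → Σnom=-89.600; wc +0.099/-0.255 → slack +0.599/-0.745; half-tol=0.177, Σhalf²=0.191654
  +D: nom +23.900 → Σnom=-65.700; wc +0.200/-0.200 → slack +0.799/-0.945; half-tol=0.200, Σhalf²=0.231654
  +E: nom +4.200 → Σnom=-61.500; wc +0.150/-0.150 → slack +0.949/-1.095; half-tol=0.150, Σhalf²=0.254154
  +F: nom +4.900 → Σnom=-56.600; wc +0.260/-0.034 → slack +1.209/-1.129; half-tol=0.147, Σhalf²=0.275763
Nominal = -56.600. Worst-case = [-56.600 - 1.129, -56.600 + 1.209] = [-57.729, -55.391]. RSS = √0.275763 = 0.525.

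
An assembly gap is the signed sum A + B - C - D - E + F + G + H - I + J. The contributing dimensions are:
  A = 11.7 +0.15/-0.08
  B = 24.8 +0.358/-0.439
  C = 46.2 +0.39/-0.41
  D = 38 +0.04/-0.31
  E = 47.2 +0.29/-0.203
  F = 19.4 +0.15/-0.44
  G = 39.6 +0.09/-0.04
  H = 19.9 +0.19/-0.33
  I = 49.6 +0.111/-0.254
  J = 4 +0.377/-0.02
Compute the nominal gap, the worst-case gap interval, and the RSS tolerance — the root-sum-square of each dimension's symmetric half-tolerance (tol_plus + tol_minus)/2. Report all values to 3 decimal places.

Stack each dimension's contribution:
  +A: nom +11.700 → Σnom=11.700; wc +0.150/-0.080 → slack +0.150/-0.080; half-tol=0.115, Σhalf²=0.013225
  +B: nom +24.800 → Σnom=36.500; wc +0.358/-0.439 → slack +0.508/-0.519; half-tol=0.398, Σhalf²=0.172027
  -C: nom -46.200 → Σnom=-9.700; wc +0.410/-0.390 → slack +0.918/-0.909; half-tol=0.400, Σhalf²=0.332027
  -D: nom -38.000 → Σnom=-47.700; wc +0.310/-0.040 → slack +1.228/-0.949; half-tol=0.175, Σhalf²=0.362652
  -E: nom -47.200 → Σnom=-94.900; wc +0.203/-0.290 → slack +1.431/-1.239; half-tol=0.246, Σhalf²=0.423415
  +F: nom +19.400 → Σnom=-75.500; wc +0.150/-0.440 → slack +1.581/-1.679; half-tol=0.295, Σhalf²=0.510440
  +G: nom +39.600 → Σnom=-35.900; wc +0.090/-0.040 → slack +1.671/-1.719; half-tol=0.065, Σhalf²=0.514665
  +H: nom +19.900 → Σnom=-16.000; wc +0.190/-0.330 → slack +1.861/-2.049; half-tol=0.260, Σhalf²=0.582265
  -I: nom -49.600 → Σnom=-65.600; wc +0.254/-0.111 → slack +2.115/-2.160; half-tol=0.182, Σhalf²=0.615571
  +J: nom +4.000 → Σnom=-61.600; wc +0.377/-0.020 → slack +2.492/-2.180; half-tol=0.199, Σhalf²=0.654973
Nominal = -61.600. Worst-case = [-61.600 - 2.180, -61.600 + 2.492] = [-63.780, -59.108]. RSS = √0.654973 = 0.809.

nominal=-61.600 wc=[-63.780,-59.108] rss=0.809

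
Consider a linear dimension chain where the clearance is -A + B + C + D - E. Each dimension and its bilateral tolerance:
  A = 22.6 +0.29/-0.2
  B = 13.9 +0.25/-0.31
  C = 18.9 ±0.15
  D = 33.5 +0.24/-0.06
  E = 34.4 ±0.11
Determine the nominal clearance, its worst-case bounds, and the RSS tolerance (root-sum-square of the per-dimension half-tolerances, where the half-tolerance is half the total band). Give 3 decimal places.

nominal=9.300 wc=[8.380,10.250] rss=0.442

Stack each dimension's contribution:
  -A: nom -22.600 → Σnom=-22.600; wc +0.200/-0.290 → slack +0.200/-0.290; half-tol=0.245, Σhalf²=0.060025
  +B: nom +13.900 → Σnom=-8.700; wc +0.250/-0.310 → slack +0.450/-0.600; half-tol=0.280, Σhalf²=0.138425
  +C: nom +18.900 → Σnom=10.200; wc +0.150/-0.150 → slack +0.600/-0.750; half-tol=0.150, Σhalf²=0.160925
  +D: nom +33.500 → Σnom=43.700; wc +0.240/-0.060 → slack +0.840/-0.810; half-tol=0.150, Σhalf²=0.183425
  -E: nom -34.400 → Σnom=9.300; wc +0.110/-0.110 → slack +0.950/-0.920; half-tol=0.110, Σhalf²=0.195525
Nominal = 9.300. Worst-case = [9.300 - 0.920, 9.300 + 0.950] = [8.380, 10.250]. RSS = √0.195525 = 0.442.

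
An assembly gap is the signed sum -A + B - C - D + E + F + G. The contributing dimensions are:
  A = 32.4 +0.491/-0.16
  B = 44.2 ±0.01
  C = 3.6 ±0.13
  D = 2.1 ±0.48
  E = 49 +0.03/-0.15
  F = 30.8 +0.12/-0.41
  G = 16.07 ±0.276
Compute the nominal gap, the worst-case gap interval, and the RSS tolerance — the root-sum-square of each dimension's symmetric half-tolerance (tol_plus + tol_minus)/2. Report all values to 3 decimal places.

nominal=101.970 wc=[100.023,103.176] rss=0.713

Stack each dimension's contribution:
  -A: nom -32.400 → Σnom=-32.400; wc +0.160/-0.491 → slack +0.160/-0.491; half-tol=0.326, Σhalf²=0.105950
  +B: nom +44.200 → Σnom=11.800; wc +0.010/-0.010 → slack +0.170/-0.501; half-tol=0.010, Σhalf²=0.106050
  -C: nom -3.600 → Σnom=8.200; wc +0.130/-0.130 → slack +0.300/-0.631; half-tol=0.130, Σhalf²=0.122950
  -D: nom -2.100 → Σnom=6.100; wc +0.480/-0.480 → slack +0.780/-1.111; half-tol=0.480, Σhalf²=0.353350
  +E: nom +49.000 → Σnom=55.100; wc +0.030/-0.150 → slack +0.810/-1.261; half-tol=0.090, Σhalf²=0.361450
  +F: nom +30.800 → Σnom=85.900; wc +0.120/-0.410 → slack +0.930/-1.671; half-tol=0.265, Σhalf²=0.431675
  +G: nom +16.070 → Σnom=101.970; wc +0.276/-0.276 → slack +1.206/-1.947; half-tol=0.276, Σhalf²=0.507851
Nominal = 101.970. Worst-case = [101.970 - 1.947, 101.970 + 1.206] = [100.023, 103.176]. RSS = √0.507851 = 0.713.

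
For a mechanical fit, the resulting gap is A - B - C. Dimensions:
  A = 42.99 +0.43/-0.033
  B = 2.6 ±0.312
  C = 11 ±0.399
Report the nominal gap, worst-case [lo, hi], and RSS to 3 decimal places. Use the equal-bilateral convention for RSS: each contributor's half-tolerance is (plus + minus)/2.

nominal=29.390 wc=[28.646,30.531] rss=0.557

Stack each dimension's contribution:
  +A: nom +42.990 → Σnom=42.990; wc +0.430/-0.033 → slack +0.430/-0.033; half-tol=0.231, Σhalf²=0.053592
  -B: nom -2.600 → Σnom=40.390; wc +0.312/-0.312 → slack +0.742/-0.345; half-tol=0.312, Σhalf²=0.150936
  -C: nom -11.000 → Σnom=29.390; wc +0.399/-0.399 → slack +1.141/-0.744; half-tol=0.399, Σhalf²=0.310137
Nominal = 29.390. Worst-case = [29.390 - 0.744, 29.390 + 1.141] = [28.646, 30.531]. RSS = √0.310137 = 0.557.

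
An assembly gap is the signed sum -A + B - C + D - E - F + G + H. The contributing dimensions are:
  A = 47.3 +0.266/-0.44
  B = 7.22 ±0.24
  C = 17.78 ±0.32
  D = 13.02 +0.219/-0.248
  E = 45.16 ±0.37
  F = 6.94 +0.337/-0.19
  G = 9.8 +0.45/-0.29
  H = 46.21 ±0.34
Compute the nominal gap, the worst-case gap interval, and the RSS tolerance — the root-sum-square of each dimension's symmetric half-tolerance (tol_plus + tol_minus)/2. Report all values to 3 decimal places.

nominal=-40.930 wc=[-43.341,-38.361] rss=0.893

Stack each dimension's contribution:
  -A: nom -47.300 → Σnom=-47.300; wc +0.440/-0.266 → slack +0.440/-0.266; half-tol=0.353, Σhalf²=0.124609
  +B: nom +7.220 → Σnom=-40.080; wc +0.240/-0.240 → slack +0.680/-0.506; half-tol=0.240, Σhalf²=0.182209
  -C: nom -17.780 → Σnom=-57.860; wc +0.320/-0.320 → slack +1.000/-0.826; half-tol=0.320, Σhalf²=0.284609
  +D: nom +13.020 → Σnom=-44.840; wc +0.219/-0.248 → slack +1.219/-1.074; half-tol=0.233, Σhalf²=0.339131
  -E: nom -45.160 → Σnom=-90.000; wc +0.370/-0.370 → slack +1.589/-1.444; half-tol=0.370, Σhalf²=0.476031
  -F: nom -6.940 → Σnom=-96.940; wc +0.190/-0.337 → slack +1.779/-1.781; half-tol=0.264, Σhalf²=0.545463
  +G: nom +9.800 → Σnom=-87.140; wc +0.450/-0.290 → slack +2.229/-2.071; half-tol=0.370, Σhalf²=0.682364
  +H: nom +46.210 → Σnom=-40.930; wc +0.340/-0.340 → slack +2.569/-2.411; half-tol=0.340, Σhalf²=0.797964
Nominal = -40.930. Worst-case = [-40.930 - 2.411, -40.930 + 2.569] = [-43.341, -38.361]. RSS = √0.797964 = 0.893.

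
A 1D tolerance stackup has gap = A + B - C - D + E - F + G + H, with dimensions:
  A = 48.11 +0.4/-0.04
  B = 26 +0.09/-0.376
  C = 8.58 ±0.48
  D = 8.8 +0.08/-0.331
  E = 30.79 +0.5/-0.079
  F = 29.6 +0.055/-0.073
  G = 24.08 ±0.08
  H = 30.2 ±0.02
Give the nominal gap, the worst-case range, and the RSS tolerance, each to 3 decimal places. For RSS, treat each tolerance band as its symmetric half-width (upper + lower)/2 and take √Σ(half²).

nominal=112.200 wc=[110.990,114.174] rss=0.686

Stack each dimension's contribution:
  +A: nom +48.110 → Σnom=48.110; wc +0.400/-0.040 → slack +0.400/-0.040; half-tol=0.220, Σhalf²=0.048400
  +B: nom +26.000 → Σnom=74.110; wc +0.090/-0.376 → slack +0.490/-0.416; half-tol=0.233, Σhalf²=0.102689
  -C: nom -8.580 → Σnom=65.530; wc +0.480/-0.480 → slack +0.970/-0.896; half-tol=0.480, Σhalf²=0.333089
  -D: nom -8.800 → Σnom=56.730; wc +0.331/-0.080 → slack +1.301/-0.976; half-tol=0.206, Σhalf²=0.375319
  +E: nom +30.790 → Σnom=87.520; wc +0.500/-0.079 → slack +1.801/-1.055; half-tol=0.289, Σhalf²=0.459129
  -F: nom -29.600 → Σnom=57.920; wc +0.073/-0.055 → slack +1.874/-1.110; half-tol=0.064, Σhalf²=0.463225
  +G: nom +24.080 → Σnom=82.000; wc +0.080/-0.080 → slack +1.954/-1.190; half-tol=0.080, Σhalf²=0.469625
  +H: nom +30.200 → Σnom=112.200; wc +0.020/-0.020 → slack +1.974/-1.210; half-tol=0.020, Σhalf²=0.470025
Nominal = 112.200. Worst-case = [112.200 - 1.210, 112.200 + 1.974] = [110.990, 114.174]. RSS = √0.470025 = 0.686.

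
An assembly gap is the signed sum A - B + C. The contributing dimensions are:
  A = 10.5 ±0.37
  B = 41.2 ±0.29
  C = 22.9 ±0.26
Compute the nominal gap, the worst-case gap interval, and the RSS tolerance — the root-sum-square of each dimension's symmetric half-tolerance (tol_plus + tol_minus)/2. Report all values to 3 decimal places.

nominal=-7.800 wc=[-8.720,-6.880] rss=0.537

Stack each dimension's contribution:
  +A: nom +10.500 → Σnom=10.500; wc +0.370/-0.370 → slack +0.370/-0.370; half-tol=0.370, Σhalf²=0.136900
  -B: nom -41.200 → Σnom=-30.700; wc +0.290/-0.290 → slack +0.660/-0.660; half-tol=0.290, Σhalf²=0.221000
  +C: nom +22.900 → Σnom=-7.800; wc +0.260/-0.260 → slack +0.920/-0.920; half-tol=0.260, Σhalf²=0.288600
Nominal = -7.800. Worst-case = [-7.800 - 0.920, -7.800 + 0.920] = [-8.720, -6.880]. RSS = √0.288600 = 0.537.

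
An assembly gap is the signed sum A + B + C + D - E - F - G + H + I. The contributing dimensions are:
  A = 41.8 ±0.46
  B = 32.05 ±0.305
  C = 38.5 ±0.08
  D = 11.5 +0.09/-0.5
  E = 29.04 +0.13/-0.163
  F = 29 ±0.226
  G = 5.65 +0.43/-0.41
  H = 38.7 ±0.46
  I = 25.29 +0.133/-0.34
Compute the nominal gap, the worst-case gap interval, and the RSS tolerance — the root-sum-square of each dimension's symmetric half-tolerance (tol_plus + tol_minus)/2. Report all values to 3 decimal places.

nominal=124.150 wc=[121.219,126.477] rss=0.956

Stack each dimension's contribution:
  +A: nom +41.800 → Σnom=41.800; wc +0.460/-0.460 → slack +0.460/-0.460; half-tol=0.460, Σhalf²=0.211600
  +B: nom +32.050 → Σnom=73.850; wc +0.305/-0.305 → slack +0.765/-0.765; half-tol=0.305, Σhalf²=0.304625
  +C: nom +38.500 → Σnom=112.350; wc +0.080/-0.080 → slack +0.845/-0.845; half-tol=0.080, Σhalf²=0.311025
  +D: nom +11.500 → Σnom=123.850; wc +0.090/-0.500 → slack +0.935/-1.345; half-tol=0.295, Σhalf²=0.398050
  -E: nom -29.040 → Σnom=94.810; wc +0.163/-0.130 → slack +1.098/-1.475; half-tol=0.147, Σhalf²=0.419512
  -F: nom -29.000 → Σnom=65.810; wc +0.226/-0.226 → slack +1.324/-1.701; half-tol=0.226, Σhalf²=0.470588
  -G: nom -5.650 → Σnom=60.160; wc +0.410/-0.430 → slack +1.734/-2.131; half-tol=0.420, Σhalf²=0.646988
  +H: nom +38.700 → Σnom=98.860; wc +0.460/-0.460 → slack +2.194/-2.591; half-tol=0.460, Σhalf²=0.858588
  +I: nom +25.290 → Σnom=124.150; wc +0.133/-0.340 → slack +2.327/-2.931; half-tol=0.237, Σhalf²=0.914521
Nominal = 124.150. Worst-case = [124.150 - 2.931, 124.150 + 2.327] = [121.219, 126.477]. RSS = √0.914521 = 0.956.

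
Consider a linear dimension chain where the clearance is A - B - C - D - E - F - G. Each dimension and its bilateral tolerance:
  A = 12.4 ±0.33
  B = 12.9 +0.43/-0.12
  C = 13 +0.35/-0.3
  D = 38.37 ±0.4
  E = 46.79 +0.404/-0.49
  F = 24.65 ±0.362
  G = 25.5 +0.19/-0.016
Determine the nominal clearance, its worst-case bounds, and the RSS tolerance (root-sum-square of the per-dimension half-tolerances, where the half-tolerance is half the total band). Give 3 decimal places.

Stack each dimension's contribution:
  +A: nom +12.400 → Σnom=12.400; wc +0.330/-0.330 → slack +0.330/-0.330; half-tol=0.330, Σhalf²=0.108900
  -B: nom -12.900 → Σnom=-0.500; wc +0.120/-0.430 → slack +0.450/-0.760; half-tol=0.275, Σhalf²=0.184525
  -C: nom -13.000 → Σnom=-13.500; wc +0.300/-0.350 → slack +0.750/-1.110; half-tol=0.325, Σhalf²=0.290150
  -D: nom -38.370 → Σnom=-51.870; wc +0.400/-0.400 → slack +1.150/-1.510; half-tol=0.400, Σhalf²=0.450150
  -E: nom -46.790 → Σnom=-98.660; wc +0.490/-0.404 → slack +1.640/-1.914; half-tol=0.447, Σhalf²=0.649959
  -F: nom -24.650 → Σnom=-123.310; wc +0.362/-0.362 → slack +2.002/-2.276; half-tol=0.362, Σhalf²=0.781003
  -G: nom -25.500 → Σnom=-148.810; wc +0.016/-0.190 → slack +2.018/-2.466; half-tol=0.103, Σhalf²=0.791612
Nominal = -148.810. Worst-case = [-148.810 - 2.466, -148.810 + 2.018] = [-151.276, -146.792]. RSS = √0.791612 = 0.890.

nominal=-148.810 wc=[-151.276,-146.792] rss=0.890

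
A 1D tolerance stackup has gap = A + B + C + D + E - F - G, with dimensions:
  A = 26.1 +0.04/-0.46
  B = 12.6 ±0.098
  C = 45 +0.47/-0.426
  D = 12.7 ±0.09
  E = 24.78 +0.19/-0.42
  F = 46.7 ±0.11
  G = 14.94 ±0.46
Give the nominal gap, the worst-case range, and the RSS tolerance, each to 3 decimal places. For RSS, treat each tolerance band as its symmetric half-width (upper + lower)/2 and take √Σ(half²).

Stack each dimension's contribution:
  +A: nom +26.100 → Σnom=26.100; wc +0.040/-0.460 → slack +0.040/-0.460; half-tol=0.250, Σhalf²=0.062500
  +B: nom +12.600 → Σnom=38.700; wc +0.098/-0.098 → slack +0.138/-0.558; half-tol=0.098, Σhalf²=0.072104
  +C: nom +45.000 → Σnom=83.700; wc +0.470/-0.426 → slack +0.608/-0.984; half-tol=0.448, Σhalf²=0.272808
  +D: nom +12.700 → Σnom=96.400; wc +0.090/-0.090 → slack +0.698/-1.074; half-tol=0.090, Σhalf²=0.280908
  +E: nom +24.780 → Σnom=121.180; wc +0.190/-0.420 → slack +0.888/-1.494; half-tol=0.305, Σhalf²=0.373933
  -F: nom -46.700 → Σnom=74.480; wc +0.110/-0.110 → slack +0.998/-1.604; half-tol=0.110, Σhalf²=0.386033
  -G: nom -14.940 → Σnom=59.540; wc +0.460/-0.460 → slack +1.458/-2.064; half-tol=0.460, Σhalf²=0.597633
Nominal = 59.540. Worst-case = [59.540 - 2.064, 59.540 + 1.458] = [57.476, 60.998]. RSS = √0.597633 = 0.773.

nominal=59.540 wc=[57.476,60.998] rss=0.773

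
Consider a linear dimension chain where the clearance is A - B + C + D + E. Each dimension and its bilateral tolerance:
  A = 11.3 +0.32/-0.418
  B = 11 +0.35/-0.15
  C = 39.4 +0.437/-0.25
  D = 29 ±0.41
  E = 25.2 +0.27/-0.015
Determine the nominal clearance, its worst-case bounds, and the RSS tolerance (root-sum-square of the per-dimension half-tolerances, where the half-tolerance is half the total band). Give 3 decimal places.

nominal=93.900 wc=[92.457,95.487] rss=0.711

Stack each dimension's contribution:
  +A: nom +11.300 → Σnom=11.300; wc +0.320/-0.418 → slack +0.320/-0.418; half-tol=0.369, Σhalf²=0.136161
  -B: nom -11.000 → Σnom=0.300; wc +0.150/-0.350 → slack +0.470/-0.768; half-tol=0.250, Σhalf²=0.198661
  +C: nom +39.400 → Σnom=39.700; wc +0.437/-0.250 → slack +0.907/-1.018; half-tol=0.344, Σhalf²=0.316653
  +D: nom +29.000 → Σnom=68.700; wc +0.410/-0.410 → slack +1.317/-1.428; half-tol=0.410, Σhalf²=0.484753
  +E: nom +25.200 → Σnom=93.900; wc +0.270/-0.015 → slack +1.587/-1.443; half-tol=0.143, Σhalf²=0.505059
Nominal = 93.900. Worst-case = [93.900 - 1.443, 93.900 + 1.587] = [92.457, 95.487]. RSS = √0.505059 = 0.711.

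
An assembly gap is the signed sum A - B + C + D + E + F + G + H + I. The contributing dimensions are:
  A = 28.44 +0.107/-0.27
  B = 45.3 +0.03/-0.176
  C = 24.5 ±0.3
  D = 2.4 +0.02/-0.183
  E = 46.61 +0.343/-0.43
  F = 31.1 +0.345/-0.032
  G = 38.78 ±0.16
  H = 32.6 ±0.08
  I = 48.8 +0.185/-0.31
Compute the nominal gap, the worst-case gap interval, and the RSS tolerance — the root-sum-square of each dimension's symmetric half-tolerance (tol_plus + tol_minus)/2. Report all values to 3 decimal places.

nominal=207.930 wc=[206.135,209.646] rss=0.652

Stack each dimension's contribution:
  +A: nom +28.440 → Σnom=28.440; wc +0.107/-0.270 → slack +0.107/-0.270; half-tol=0.189, Σhalf²=0.035532
  -B: nom -45.300 → Σnom=-16.860; wc +0.176/-0.030 → slack +0.283/-0.300; half-tol=0.103, Σhalf²=0.046141
  +C: nom +24.500 → Σnom=7.640; wc +0.300/-0.300 → slack +0.583/-0.600; half-tol=0.300, Σhalf²=0.136141
  +D: nom +2.400 → Σnom=10.040; wc +0.020/-0.183 → slack +0.603/-0.783; half-tol=0.101, Σhalf²=0.146444
  +E: nom +46.610 → Σnom=56.650; wc +0.343/-0.430 → slack +0.946/-1.213; half-tol=0.387, Σhalf²=0.295826
  +F: nom +31.100 → Σnom=87.750; wc +0.345/-0.032 → slack +1.291/-1.245; half-tol=0.189, Σhalf²=0.331358
  +G: nom +38.780 → Σnom=126.530; wc +0.160/-0.160 → slack +1.451/-1.405; half-tol=0.160, Σhalf²=0.356958
  +H: nom +32.600 → Σnom=159.130; wc +0.080/-0.080 → slack +1.531/-1.485; half-tol=0.080, Σhalf²=0.363358
  +I: nom +48.800 → Σnom=207.930; wc +0.185/-0.310 → slack +1.716/-1.795; half-tol=0.247, Σhalf²=0.424614
Nominal = 207.930. Worst-case = [207.930 - 1.795, 207.930 + 1.716] = [206.135, 209.646]. RSS = √0.424614 = 0.652.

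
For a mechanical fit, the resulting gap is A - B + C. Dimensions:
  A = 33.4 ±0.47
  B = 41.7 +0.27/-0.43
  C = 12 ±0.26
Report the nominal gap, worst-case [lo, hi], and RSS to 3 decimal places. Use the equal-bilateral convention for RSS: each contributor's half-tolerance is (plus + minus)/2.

nominal=3.700 wc=[2.700,4.860] rss=0.641

Stack each dimension's contribution:
  +A: nom +33.400 → Σnom=33.400; wc +0.470/-0.470 → slack +0.470/-0.470; half-tol=0.470, Σhalf²=0.220900
  -B: nom -41.700 → Σnom=-8.300; wc +0.430/-0.270 → slack +0.900/-0.740; half-tol=0.350, Σhalf²=0.343400
  +C: nom +12.000 → Σnom=3.700; wc +0.260/-0.260 → slack +1.160/-1.000; half-tol=0.260, Σhalf²=0.411000
Nominal = 3.700. Worst-case = [3.700 - 1.000, 3.700 + 1.160] = [2.700, 4.860]. RSS = √0.411000 = 0.641.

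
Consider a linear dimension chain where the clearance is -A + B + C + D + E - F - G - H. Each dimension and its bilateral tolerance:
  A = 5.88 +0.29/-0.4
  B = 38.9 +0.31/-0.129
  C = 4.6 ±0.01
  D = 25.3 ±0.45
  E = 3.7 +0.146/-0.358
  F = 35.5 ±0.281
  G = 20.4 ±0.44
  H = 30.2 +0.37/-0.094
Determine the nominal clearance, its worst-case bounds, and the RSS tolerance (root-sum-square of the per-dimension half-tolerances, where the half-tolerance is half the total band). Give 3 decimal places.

Stack each dimension's contribution:
  -A: nom -5.880 → Σnom=-5.880; wc +0.400/-0.290 → slack +0.400/-0.290; half-tol=0.345, Σhalf²=0.119025
  +B: nom +38.900 → Σnom=33.020; wc +0.310/-0.129 → slack +0.710/-0.419; half-tol=0.220, Σhalf²=0.167205
  +C: nom +4.600 → Σnom=37.620; wc +0.010/-0.010 → slack +0.720/-0.429; half-tol=0.010, Σhalf²=0.167305
  +D: nom +25.300 → Σnom=62.920; wc +0.450/-0.450 → slack +1.170/-0.879; half-tol=0.450, Σhalf²=0.369805
  +E: nom +3.700 → Σnom=66.620; wc +0.146/-0.358 → slack +1.316/-1.237; half-tol=0.252, Σhalf²=0.433309
  -F: nom -35.500 → Σnom=31.120; wc +0.281/-0.281 → slack +1.597/-1.518; half-tol=0.281, Σhalf²=0.512270
  -G: nom -20.400 → Σnom=10.720; wc +0.440/-0.440 → slack +2.037/-1.958; half-tol=0.440, Σhalf²=0.705870
  -H: nom -30.200 → Σnom=-19.480; wc +0.094/-0.370 → slack +2.131/-2.328; half-tol=0.232, Σhalf²=0.759694
Nominal = -19.480. Worst-case = [-19.480 - 2.328, -19.480 + 2.131] = [-21.808, -17.349]. RSS = √0.759694 = 0.872.

nominal=-19.480 wc=[-21.808,-17.349] rss=0.872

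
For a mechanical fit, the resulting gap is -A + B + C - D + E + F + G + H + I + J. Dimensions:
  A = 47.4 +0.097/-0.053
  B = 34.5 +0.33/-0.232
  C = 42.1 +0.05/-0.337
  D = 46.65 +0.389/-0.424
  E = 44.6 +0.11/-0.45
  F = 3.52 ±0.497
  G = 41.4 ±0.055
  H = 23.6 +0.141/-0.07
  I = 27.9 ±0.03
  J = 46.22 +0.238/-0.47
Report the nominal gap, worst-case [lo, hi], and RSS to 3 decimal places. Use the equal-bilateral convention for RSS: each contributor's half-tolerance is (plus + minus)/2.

nominal=169.790 wc=[167.163,171.718] rss=0.868

Stack each dimension's contribution:
  -A: nom -47.400 → Σnom=-47.400; wc +0.053/-0.097 → slack +0.053/-0.097; half-tol=0.075, Σhalf²=0.005625
  +B: nom +34.500 → Σnom=-12.900; wc +0.330/-0.232 → slack +0.383/-0.329; half-tol=0.281, Σhalf²=0.084586
  +C: nom +42.100 → Σnom=29.200; wc +0.050/-0.337 → slack +0.433/-0.666; half-tol=0.194, Σhalf²=0.122028
  -D: nom -46.650 → Σnom=-17.450; wc +0.424/-0.389 → slack +0.857/-1.055; half-tol=0.406, Σhalf²=0.287270
  +E: nom +44.600 → Σnom=27.150; wc +0.110/-0.450 → slack +0.967/-1.505; half-tol=0.280, Σhalf²=0.365671
  +F: nom +3.520 → Σnom=30.670; wc +0.497/-0.497 → slack +1.464/-2.002; half-tol=0.497, Σhalf²=0.612680
  +G: nom +41.400 → Σnom=72.070; wc +0.055/-0.055 → slack +1.519/-2.057; half-tol=0.055, Σhalf²=0.615705
  +H: nom +23.600 → Σnom=95.670; wc +0.141/-0.070 → slack +1.660/-2.127; half-tol=0.105, Σhalf²=0.626835
  +I: nom +27.900 → Σnom=123.570; wc +0.030/-0.030 → slack +1.690/-2.157; half-tol=0.030, Σhalf²=0.627735
  +J: nom +46.220 → Σnom=169.790; wc +0.238/-0.470 → slack +1.928/-2.627; half-tol=0.354, Σhalf²=0.753051
Nominal = 169.790. Worst-case = [169.790 - 2.627, 169.790 + 1.928] = [167.163, 171.718]. RSS = √0.753051 = 0.868.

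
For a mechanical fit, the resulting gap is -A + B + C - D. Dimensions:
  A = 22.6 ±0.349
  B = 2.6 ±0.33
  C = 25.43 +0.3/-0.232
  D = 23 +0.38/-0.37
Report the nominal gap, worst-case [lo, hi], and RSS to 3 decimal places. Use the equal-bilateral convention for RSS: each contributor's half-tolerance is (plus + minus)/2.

Stack each dimension's contribution:
  -A: nom -22.600 → Σnom=-22.600; wc +0.349/-0.349 → slack +0.349/-0.349; half-tol=0.349, Σhalf²=0.121801
  +B: nom +2.600 → Σnom=-20.000; wc +0.330/-0.330 → slack +0.679/-0.679; half-tol=0.330, Σhalf²=0.230701
  +C: nom +25.430 → Σnom=5.430; wc +0.300/-0.232 → slack +0.979/-0.911; half-tol=0.266, Σhalf²=0.301457
  -D: nom -23.000 → Σnom=-17.570; wc +0.370/-0.380 → slack +1.349/-1.291; half-tol=0.375, Σhalf²=0.442082
Nominal = -17.570. Worst-case = [-17.570 - 1.291, -17.570 + 1.349] = [-18.861, -16.221]. RSS = √0.442082 = 0.665.

nominal=-17.570 wc=[-18.861,-16.221] rss=0.665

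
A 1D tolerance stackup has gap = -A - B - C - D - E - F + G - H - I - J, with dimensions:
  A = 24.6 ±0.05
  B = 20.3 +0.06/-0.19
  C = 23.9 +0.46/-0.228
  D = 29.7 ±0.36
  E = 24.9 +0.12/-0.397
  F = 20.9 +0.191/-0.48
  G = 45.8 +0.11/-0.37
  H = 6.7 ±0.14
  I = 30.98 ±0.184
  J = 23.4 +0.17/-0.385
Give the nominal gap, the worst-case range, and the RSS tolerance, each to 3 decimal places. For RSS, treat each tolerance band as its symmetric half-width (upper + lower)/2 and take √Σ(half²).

nominal=-159.580 wc=[-161.685,-157.056] rss=0.796

Stack each dimension's contribution:
  -A: nom -24.600 → Σnom=-24.600; wc +0.050/-0.050 → slack +0.050/-0.050; half-tol=0.050, Σhalf²=0.002500
  -B: nom -20.300 → Σnom=-44.900; wc +0.190/-0.060 → slack +0.240/-0.110; half-tol=0.125, Σhalf²=0.018125
  -C: nom -23.900 → Σnom=-68.800; wc +0.228/-0.460 → slack +0.468/-0.570; half-tol=0.344, Σhalf²=0.136461
  -D: nom -29.700 → Σnom=-98.500; wc +0.360/-0.360 → slack +0.828/-0.930; half-tol=0.360, Σhalf²=0.266061
  -E: nom -24.900 → Σnom=-123.400; wc +0.397/-0.120 → slack +1.225/-1.050; half-tol=0.259, Σhalf²=0.332883
  -F: nom -20.900 → Σnom=-144.300; wc +0.480/-0.191 → slack +1.705/-1.241; half-tol=0.336, Σhalf²=0.445443
  +G: nom +45.800 → Σnom=-98.500; wc +0.110/-0.370 → slack +1.815/-1.611; half-tol=0.240, Σhalf²=0.503043
  -H: nom -6.700 → Σnom=-105.200; wc +0.140/-0.140 → slack +1.955/-1.751; half-tol=0.140, Σhalf²=0.522643
  -I: nom -30.980 → Σnom=-136.180; wc +0.184/-0.184 → slack +2.139/-1.935; half-tol=0.184, Σhalf²=0.556499
  -J: nom -23.400 → Σnom=-159.580; wc +0.385/-0.170 → slack +2.524/-2.105; half-tol=0.278, Σhalf²=0.633506
Nominal = -159.580. Worst-case = [-159.580 - 2.105, -159.580 + 2.524] = [-161.685, -157.056]. RSS = √0.633506 = 0.796.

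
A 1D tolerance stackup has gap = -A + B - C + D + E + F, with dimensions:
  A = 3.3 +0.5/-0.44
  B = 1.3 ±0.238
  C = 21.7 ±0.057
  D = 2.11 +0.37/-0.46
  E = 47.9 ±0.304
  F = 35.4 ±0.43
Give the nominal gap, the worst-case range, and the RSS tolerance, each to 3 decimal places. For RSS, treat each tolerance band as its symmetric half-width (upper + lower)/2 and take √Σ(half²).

Stack each dimension's contribution:
  -A: nom -3.300 → Σnom=-3.300; wc +0.440/-0.500 → slack +0.440/-0.500; half-tol=0.470, Σhalf²=0.220900
  +B: nom +1.300 → Σnom=-2.000; wc +0.238/-0.238 → slack +0.678/-0.738; half-tol=0.238, Σhalf²=0.277544
  -C: nom -21.700 → Σnom=-23.700; wc +0.057/-0.057 → slack +0.735/-0.795; half-tol=0.057, Σhalf²=0.280793
  +D: nom +2.110 → Σnom=-21.590; wc +0.370/-0.460 → slack +1.105/-1.255; half-tol=0.415, Σhalf²=0.453018
  +E: nom +47.900 → Σnom=26.310; wc +0.304/-0.304 → slack +1.409/-1.559; half-tol=0.304, Σhalf²=0.545434
  +F: nom +35.400 → Σnom=61.710; wc +0.430/-0.430 → slack +1.839/-1.989; half-tol=0.430, Σhalf²=0.730334
Nominal = 61.710. Worst-case = [61.710 - 1.989, 61.710 + 1.839] = [59.721, 63.549]. RSS = √0.730334 = 0.855.

nominal=61.710 wc=[59.721,63.549] rss=0.855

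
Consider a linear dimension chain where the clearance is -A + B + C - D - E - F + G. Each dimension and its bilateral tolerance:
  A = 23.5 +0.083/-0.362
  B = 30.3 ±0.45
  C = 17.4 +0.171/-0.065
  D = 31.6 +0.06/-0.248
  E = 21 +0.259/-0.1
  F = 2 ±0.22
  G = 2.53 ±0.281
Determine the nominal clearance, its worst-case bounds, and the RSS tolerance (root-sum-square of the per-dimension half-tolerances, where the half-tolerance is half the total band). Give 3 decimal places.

Stack each dimension's contribution:
  -A: nom -23.500 → Σnom=-23.500; wc +0.362/-0.083 → slack +0.362/-0.083; half-tol=0.223, Σhalf²=0.049506
  +B: nom +30.300 → Σnom=6.800; wc +0.450/-0.450 → slack +0.812/-0.533; half-tol=0.450, Σhalf²=0.252006
  +C: nom +17.400 → Σnom=24.200; wc +0.171/-0.065 → slack +0.983/-0.598; half-tol=0.118, Σhalf²=0.265930
  -D: nom -31.600 → Σnom=-7.400; wc +0.248/-0.060 → slack +1.231/-0.658; half-tol=0.154, Σhalf²=0.289646
  -E: nom -21.000 → Σnom=-28.400; wc +0.100/-0.259 → slack +1.331/-0.917; half-tol=0.179, Σhalf²=0.321866
  -F: nom -2.000 → Σnom=-30.400; wc +0.220/-0.220 → slack +1.551/-1.137; half-tol=0.220, Σhalf²=0.370266
  +G: nom +2.530 → Σnom=-27.870; wc +0.281/-0.281 → slack +1.832/-1.418; half-tol=0.281, Σhalf²=0.449228
Nominal = -27.870. Worst-case = [-27.870 - 1.418, -27.870 + 1.832] = [-29.288, -26.038]. RSS = √0.449228 = 0.670.

nominal=-27.870 wc=[-29.288,-26.038] rss=0.670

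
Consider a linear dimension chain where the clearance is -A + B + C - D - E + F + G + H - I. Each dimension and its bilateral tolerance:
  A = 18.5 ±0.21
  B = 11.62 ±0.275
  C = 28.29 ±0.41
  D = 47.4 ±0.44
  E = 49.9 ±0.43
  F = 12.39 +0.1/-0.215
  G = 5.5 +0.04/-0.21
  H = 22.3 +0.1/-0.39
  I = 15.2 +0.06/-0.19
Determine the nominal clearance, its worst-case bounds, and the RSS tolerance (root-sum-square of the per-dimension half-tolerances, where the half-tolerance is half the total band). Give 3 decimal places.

nominal=-50.900 wc=[-53.540,-48.705] rss=0.885

Stack each dimension's contribution:
  -A: nom -18.500 → Σnom=-18.500; wc +0.210/-0.210 → slack +0.210/-0.210; half-tol=0.210, Σhalf²=0.044100
  +B: nom +11.620 → Σnom=-6.880; wc +0.275/-0.275 → slack +0.485/-0.485; half-tol=0.275, Σhalf²=0.119725
  +C: nom +28.290 → Σnom=21.410; wc +0.410/-0.410 → slack +0.895/-0.895; half-tol=0.410, Σhalf²=0.287825
  -D: nom -47.400 → Σnom=-25.990; wc +0.440/-0.440 → slack +1.335/-1.335; half-tol=0.440, Σhalf²=0.481425
  -E: nom -49.900 → Σnom=-75.890; wc +0.430/-0.430 → slack +1.765/-1.765; half-tol=0.430, Σhalf²=0.666325
  +F: nom +12.390 → Σnom=-63.500; wc +0.100/-0.215 → slack +1.865/-1.980; half-tol=0.158, Σhalf²=0.691131
  +G: nom +5.500 → Σnom=-58.000; wc +0.040/-0.210 → slack +1.905/-2.190; half-tol=0.125, Σhalf²=0.706756
  +H: nom +22.300 → Σnom=-35.700; wc +0.100/-0.390 → slack +2.005/-2.580; half-tol=0.245, Σhalf²=0.766781
  -I: nom -15.200 → Σnom=-50.900; wc +0.190/-0.060 → slack +2.195/-2.640; half-tol=0.125, Σhalf²=0.782406
Nominal = -50.900. Worst-case = [-50.900 - 2.640, -50.900 + 2.195] = [-53.540, -48.705]. RSS = √0.782406 = 0.885.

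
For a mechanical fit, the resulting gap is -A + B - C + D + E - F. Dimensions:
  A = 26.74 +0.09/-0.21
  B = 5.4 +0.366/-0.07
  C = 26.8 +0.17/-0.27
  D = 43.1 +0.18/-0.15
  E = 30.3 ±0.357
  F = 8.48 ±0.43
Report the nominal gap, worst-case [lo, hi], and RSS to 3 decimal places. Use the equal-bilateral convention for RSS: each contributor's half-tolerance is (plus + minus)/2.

Stack each dimension's contribution:
  -A: nom -26.740 → Σnom=-26.740; wc +0.210/-0.090 → slack +0.210/-0.090; half-tol=0.150, Σhalf²=0.022500
  +B: nom +5.400 → Σnom=-21.340; wc +0.366/-0.070 → slack +0.576/-0.160; half-tol=0.218, Σhalf²=0.070024
  -C: nom -26.800 → Σnom=-48.140; wc +0.270/-0.170 → slack +0.846/-0.330; half-tol=0.220, Σhalf²=0.118424
  +D: nom +43.100 → Σnom=-5.040; wc +0.180/-0.150 → slack +1.026/-0.480; half-tol=0.165, Σhalf²=0.145649
  +E: nom +30.300 → Σnom=25.260; wc +0.357/-0.357 → slack +1.383/-0.837; half-tol=0.357, Σhalf²=0.273098
  -F: nom -8.480 → Σnom=16.780; wc +0.430/-0.430 → slack +1.813/-1.267; half-tol=0.430, Σhalf²=0.457998
Nominal = 16.780. Worst-case = [16.780 - 1.267, 16.780 + 1.813] = [15.513, 18.593]. RSS = √0.457998 = 0.677.

nominal=16.780 wc=[15.513,18.593] rss=0.677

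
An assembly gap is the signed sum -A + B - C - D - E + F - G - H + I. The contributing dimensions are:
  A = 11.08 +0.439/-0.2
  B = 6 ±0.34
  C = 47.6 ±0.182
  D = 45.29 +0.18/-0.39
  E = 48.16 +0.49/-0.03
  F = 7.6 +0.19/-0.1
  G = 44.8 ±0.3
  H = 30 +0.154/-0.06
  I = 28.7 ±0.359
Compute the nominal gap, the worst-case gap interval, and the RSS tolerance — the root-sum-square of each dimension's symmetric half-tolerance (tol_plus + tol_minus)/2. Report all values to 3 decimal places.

Stack each dimension's contribution:
  -A: nom -11.080 → Σnom=-11.080; wc +0.200/-0.439 → slack +0.200/-0.439; half-tol=0.320, Σhalf²=0.102080
  +B: nom +6.000 → Σnom=-5.080; wc +0.340/-0.340 → slack +0.540/-0.779; half-tol=0.340, Σhalf²=0.217680
  -C: nom -47.600 → Σnom=-52.680; wc +0.182/-0.182 → slack +0.722/-0.961; half-tol=0.182, Σhalf²=0.250804
  -D: nom -45.290 → Σnom=-97.970; wc +0.390/-0.180 → slack +1.112/-1.141; half-tol=0.285, Σhalf²=0.332029
  -E: nom -48.160 → Σnom=-146.130; wc +0.030/-0.490 → slack +1.142/-1.631; half-tol=0.260, Σhalf²=0.399629
  +F: nom +7.600 → Σnom=-138.530; wc +0.190/-0.100 → slack +1.332/-1.731; half-tol=0.145, Σhalf²=0.420654
  -G: nom -44.800 → Σnom=-183.330; wc +0.300/-0.300 → slack +1.632/-2.031; half-tol=0.300, Σhalf²=0.510654
  -H: nom -30.000 → Σnom=-213.330; wc +0.060/-0.154 → slack +1.692/-2.185; half-tol=0.107, Σhalf²=0.522103
  +I: nom +28.700 → Σnom=-184.630; wc +0.359/-0.359 → slack +2.051/-2.544; half-tol=0.359, Σhalf²=0.650984
Nominal = -184.630. Worst-case = [-184.630 - 2.544, -184.630 + 2.051] = [-187.174, -182.579]. RSS = √0.650984 = 0.807.

nominal=-184.630 wc=[-187.174,-182.579] rss=0.807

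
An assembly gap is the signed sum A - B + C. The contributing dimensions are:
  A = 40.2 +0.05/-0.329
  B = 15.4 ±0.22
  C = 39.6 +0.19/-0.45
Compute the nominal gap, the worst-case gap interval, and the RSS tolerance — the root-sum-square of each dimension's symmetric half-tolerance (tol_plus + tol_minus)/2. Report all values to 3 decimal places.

nominal=64.400 wc=[63.401,64.860] rss=0.432

Stack each dimension's contribution:
  +A: nom +40.200 → Σnom=40.200; wc +0.050/-0.329 → slack +0.050/-0.329; half-tol=0.190, Σhalf²=0.035910
  -B: nom -15.400 → Σnom=24.800; wc +0.220/-0.220 → slack +0.270/-0.549; half-tol=0.220, Σhalf²=0.084310
  +C: nom +39.600 → Σnom=64.400; wc +0.190/-0.450 → slack +0.460/-0.999; half-tol=0.320, Σhalf²=0.186710
Nominal = 64.400. Worst-case = [64.400 - 0.999, 64.400 + 0.460] = [63.401, 64.860]. RSS = √0.186710 = 0.432.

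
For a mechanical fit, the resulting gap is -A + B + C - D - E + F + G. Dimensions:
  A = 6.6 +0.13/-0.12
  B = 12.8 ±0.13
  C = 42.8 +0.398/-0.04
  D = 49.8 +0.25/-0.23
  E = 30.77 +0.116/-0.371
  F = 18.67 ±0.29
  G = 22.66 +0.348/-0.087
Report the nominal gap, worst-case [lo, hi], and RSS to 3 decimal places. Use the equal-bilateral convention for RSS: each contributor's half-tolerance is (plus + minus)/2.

Stack each dimension's contribution:
  -A: nom -6.600 → Σnom=-6.600; wc +0.120/-0.130 → slack +0.120/-0.130; half-tol=0.125, Σhalf²=0.015625
  +B: nom +12.800 → Σnom=6.200; wc +0.130/-0.130 → slack +0.250/-0.260; half-tol=0.130, Σhalf²=0.032525
  +C: nom +42.800 → Σnom=49.000; wc +0.398/-0.040 → slack +0.648/-0.300; half-tol=0.219, Σhalf²=0.080486
  -D: nom -49.800 → Σnom=-0.800; wc +0.230/-0.250 → slack +0.878/-0.550; half-tol=0.240, Σhalf²=0.138086
  -E: nom -30.770 → Σnom=-31.570; wc +0.371/-0.116 → slack +1.249/-0.666; half-tol=0.243, Σhalf²=0.197378
  +F: nom +18.670 → Σnom=-12.900; wc +0.290/-0.290 → slack +1.539/-0.956; half-tol=0.290, Σhalf²=0.281478
  +G: nom +22.660 → Σnom=9.760; wc +0.348/-0.087 → slack +1.887/-1.043; half-tol=0.217, Σhalf²=0.328784
Nominal = 9.760. Worst-case = [9.760 - 1.043, 9.760 + 1.887] = [8.717, 11.647]. RSS = √0.328784 = 0.573.

nominal=9.760 wc=[8.717,11.647] rss=0.573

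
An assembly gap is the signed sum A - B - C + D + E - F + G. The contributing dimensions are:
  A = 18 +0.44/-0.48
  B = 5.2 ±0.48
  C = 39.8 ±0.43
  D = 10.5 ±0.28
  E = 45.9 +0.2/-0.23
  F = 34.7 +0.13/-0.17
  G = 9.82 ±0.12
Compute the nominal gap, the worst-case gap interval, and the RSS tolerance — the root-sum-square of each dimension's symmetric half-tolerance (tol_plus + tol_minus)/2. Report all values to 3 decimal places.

nominal=4.520 wc=[2.370,6.640] rss=0.888

Stack each dimension's contribution:
  +A: nom +18.000 → Σnom=18.000; wc +0.440/-0.480 → slack +0.440/-0.480; half-tol=0.460, Σhalf²=0.211600
  -B: nom -5.200 → Σnom=12.800; wc +0.480/-0.480 → slack +0.920/-0.960; half-tol=0.480, Σhalf²=0.442000
  -C: nom -39.800 → Σnom=-27.000; wc +0.430/-0.430 → slack +1.350/-1.390; half-tol=0.430, Σhalf²=0.626900
  +D: nom +10.500 → Σnom=-16.500; wc +0.280/-0.280 → slack +1.630/-1.670; half-tol=0.280, Σhalf²=0.705300
  +E: nom +45.900 → Σnom=29.400; wc +0.200/-0.230 → slack +1.830/-1.900; half-tol=0.215, Σhalf²=0.751525
  -F: nom -34.700 → Σnom=-5.300; wc +0.170/-0.130 → slack +2.000/-2.030; half-tol=0.150, Σhalf²=0.774025
  +G: nom +9.820 → Σnom=4.520; wc +0.120/-0.120 → slack +2.120/-2.150; half-tol=0.120, Σhalf²=0.788425
Nominal = 4.520. Worst-case = [4.520 - 2.150, 4.520 + 2.120] = [2.370, 6.640]. RSS = √0.788425 = 0.888.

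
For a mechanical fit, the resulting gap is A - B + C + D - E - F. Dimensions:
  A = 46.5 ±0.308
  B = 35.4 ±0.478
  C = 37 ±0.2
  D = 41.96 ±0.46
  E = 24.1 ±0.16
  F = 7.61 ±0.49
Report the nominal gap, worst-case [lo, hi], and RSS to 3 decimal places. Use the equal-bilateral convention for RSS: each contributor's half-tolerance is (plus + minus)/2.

nominal=58.350 wc=[56.254,60.446] rss=0.917

Stack each dimension's contribution:
  +A: nom +46.500 → Σnom=46.500; wc +0.308/-0.308 → slack +0.308/-0.308; half-tol=0.308, Σhalf²=0.094864
  -B: nom -35.400 → Σnom=11.100; wc +0.478/-0.478 → slack +0.786/-0.786; half-tol=0.478, Σhalf²=0.323348
  +C: nom +37.000 → Σnom=48.100; wc +0.200/-0.200 → slack +0.986/-0.986; half-tol=0.200, Σhalf²=0.363348
  +D: nom +41.960 → Σnom=90.060; wc +0.460/-0.460 → slack +1.446/-1.446; half-tol=0.460, Σhalf²=0.574948
  -E: nom -24.100 → Σnom=65.960; wc +0.160/-0.160 → slack +1.606/-1.606; half-tol=0.160, Σhalf²=0.600548
  -F: nom -7.610 → Σnom=58.350; wc +0.490/-0.490 → slack +2.096/-2.096; half-tol=0.490, Σhalf²=0.840648
Nominal = 58.350. Worst-case = [58.350 - 2.096, 58.350 + 2.096] = [56.254, 60.446]. RSS = √0.840648 = 0.917.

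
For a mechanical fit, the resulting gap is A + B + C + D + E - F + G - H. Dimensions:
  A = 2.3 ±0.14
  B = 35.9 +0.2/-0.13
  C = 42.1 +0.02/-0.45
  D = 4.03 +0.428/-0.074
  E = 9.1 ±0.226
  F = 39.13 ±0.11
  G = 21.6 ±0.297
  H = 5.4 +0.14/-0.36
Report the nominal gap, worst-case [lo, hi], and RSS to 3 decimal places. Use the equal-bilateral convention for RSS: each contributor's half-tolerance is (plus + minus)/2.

Stack each dimension's contribution:
  +A: nom +2.300 → Σnom=2.300; wc +0.140/-0.140 → slack +0.140/-0.140; half-tol=0.140, Σhalf²=0.019600
  +B: nom +35.900 → Σnom=38.200; wc +0.200/-0.130 → slack +0.340/-0.270; half-tol=0.165, Σhalf²=0.046825
  +C: nom +42.100 → Σnom=80.300; wc +0.020/-0.450 → slack +0.360/-0.720; half-tol=0.235, Σhalf²=0.102050
  +D: nom +4.030 → Σnom=84.330; wc +0.428/-0.074 → slack +0.788/-0.794; half-tol=0.251, Σhalf²=0.165051
  +E: nom +9.100 → Σnom=93.430; wc +0.226/-0.226 → slack +1.014/-1.020; half-tol=0.226, Σhalf²=0.216127
  -F: nom -39.130 → Σnom=54.300; wc +0.110/-0.110 → slack +1.124/-1.130; half-tol=0.110, Σhalf²=0.228227
  +G: nom +21.600 → Σnom=75.900; wc +0.297/-0.297 → slack +1.421/-1.427; half-tol=0.297, Σhalf²=0.316436
  -H: nom -5.400 → Σnom=70.500; wc +0.360/-0.140 → slack +1.781/-1.567; half-tol=0.250, Σhalf²=0.378936
Nominal = 70.500. Worst-case = [70.500 - 1.567, 70.500 + 1.781] = [68.933, 72.281]. RSS = √0.378936 = 0.616.

nominal=70.500 wc=[68.933,72.281] rss=0.616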